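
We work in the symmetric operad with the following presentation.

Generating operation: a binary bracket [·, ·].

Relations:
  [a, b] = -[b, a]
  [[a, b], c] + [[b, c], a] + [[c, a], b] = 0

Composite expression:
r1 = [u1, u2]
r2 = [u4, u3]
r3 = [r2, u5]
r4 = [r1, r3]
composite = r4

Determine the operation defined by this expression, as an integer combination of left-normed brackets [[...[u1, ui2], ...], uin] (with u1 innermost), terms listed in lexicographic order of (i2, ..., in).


-[[[[u1, u2], u3], u4], u5] + [[[[u1, u2], u4], u3], u5] + [[[[u1, u2], u5], u3], u4] - [[[[u1, u2], u5], u4], u3]

Skip Jacobi rewriting: expand, keep u1-initial words, read off terms.
Composite bracket: [[u1, u2], [[u4, u3], u5]]
Under [a, b] = ab - ba we get 16 signed associative words (2^4 = 16).
The u1-initial words carry the normal form:
  the word u1u2u3u4u5 carries sign -1 and contributes -[[[[u1, u2], u3], u4], u5]
  the word u1u2u4u3u5 carries sign +1 and contributes +[[[[u1, u2], u4], u3], u5]
  the word u1u2u5u3u4 carries sign +1 and contributes +[[[[u1, u2], u5], u3], u4]
  the word u1u2u5u4u3 carries sign -1 and contributes -[[[[u1, u2], u5], u4], u3]


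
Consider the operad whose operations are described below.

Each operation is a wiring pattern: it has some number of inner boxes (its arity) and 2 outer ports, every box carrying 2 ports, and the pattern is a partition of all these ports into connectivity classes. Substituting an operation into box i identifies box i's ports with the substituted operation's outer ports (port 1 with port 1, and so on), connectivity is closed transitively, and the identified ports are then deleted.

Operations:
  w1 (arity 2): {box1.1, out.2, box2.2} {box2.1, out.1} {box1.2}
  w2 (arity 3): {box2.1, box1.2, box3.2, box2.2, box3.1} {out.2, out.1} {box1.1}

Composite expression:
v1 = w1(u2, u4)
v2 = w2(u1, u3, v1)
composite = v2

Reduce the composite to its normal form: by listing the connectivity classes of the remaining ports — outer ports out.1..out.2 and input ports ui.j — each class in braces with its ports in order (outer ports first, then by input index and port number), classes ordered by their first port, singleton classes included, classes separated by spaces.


{out.1, out.2} {u1.1} {u1.2, u2.1, u3.1, u3.2, u4.1, u4.2} {u2.2}

Reachability decides: close wires over w2-identified ports.
composing w1 on (u2, u4), with out.j its own outer ports: {out.1, u4.1} {out.2, u2.1, u4.2} {u2.2}
composing w2 on (u1, u3, u2, u4), with out.j its own outer ports: {out.1, out.2} {u1.1} {u1.2, u2.1, u3.1, u3.2, u4.1, u4.2} {u2.2}


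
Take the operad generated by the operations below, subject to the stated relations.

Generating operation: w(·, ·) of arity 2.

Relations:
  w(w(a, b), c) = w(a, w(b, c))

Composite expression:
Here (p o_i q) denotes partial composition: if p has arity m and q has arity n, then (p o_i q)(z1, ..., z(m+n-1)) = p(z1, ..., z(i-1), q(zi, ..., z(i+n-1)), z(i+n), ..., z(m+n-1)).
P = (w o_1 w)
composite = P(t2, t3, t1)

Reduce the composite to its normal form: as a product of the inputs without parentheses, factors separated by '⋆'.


Every regrouping of w is equal, so read the t-inputs in written order.
w(t2, t3) linearizes to t2 ⋆ t3
w(w(t2, t3), t1) linearizes to t2 ⋆ t3 ⋆ t1

t2 ⋆ t3 ⋆ t1


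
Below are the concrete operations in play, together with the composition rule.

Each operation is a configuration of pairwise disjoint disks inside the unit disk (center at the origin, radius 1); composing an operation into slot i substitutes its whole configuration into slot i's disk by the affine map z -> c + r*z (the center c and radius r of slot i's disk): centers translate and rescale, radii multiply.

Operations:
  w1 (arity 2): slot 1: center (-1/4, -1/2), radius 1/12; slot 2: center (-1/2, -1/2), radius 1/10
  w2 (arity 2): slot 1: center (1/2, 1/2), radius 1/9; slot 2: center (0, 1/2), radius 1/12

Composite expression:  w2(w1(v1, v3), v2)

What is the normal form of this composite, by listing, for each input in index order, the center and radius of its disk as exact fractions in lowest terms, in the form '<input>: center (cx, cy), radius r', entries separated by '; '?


v1: center (17/36, 4/9), radius 1/108; v2: center (0, 1/2), radius 1/12; v3: center (4/9, 4/9), radius 1/90

Each v-disk chains the slot maps above it in w2; radii multiply.
tracing v1 down its 2-map path: center (17/36, 4/9), radius 1/108
tracing v3 down its 2-map path: center (4/9, 4/9), radius 1/90
tracing v2 down its 1-map path: center (0, 1/2), radius 1/12


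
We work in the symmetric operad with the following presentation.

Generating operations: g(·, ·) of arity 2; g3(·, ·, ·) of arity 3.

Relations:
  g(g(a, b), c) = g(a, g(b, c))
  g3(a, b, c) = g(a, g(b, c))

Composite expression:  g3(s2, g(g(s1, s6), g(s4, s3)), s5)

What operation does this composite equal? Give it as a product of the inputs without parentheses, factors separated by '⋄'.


Key point: g3 is associative — brackets drop, the s-order remains.
g(s1, s6) unparenthesizes to s1 ⋄ s6
g(s4, s3) unparenthesizes to s4 ⋄ s3
g(g(s1, s6), g(s4, s3)) unparenthesizes to s1 ⋄ s6 ⋄ s4 ⋄ s3
g3(s2, g(g(s1, s6), g(s4, s3)), s5) unparenthesizes to s2 ⋄ s1 ⋄ s6 ⋄ s4 ⋄ s3 ⋄ s5

s2 ⋄ s1 ⋄ s6 ⋄ s4 ⋄ s3 ⋄ s5


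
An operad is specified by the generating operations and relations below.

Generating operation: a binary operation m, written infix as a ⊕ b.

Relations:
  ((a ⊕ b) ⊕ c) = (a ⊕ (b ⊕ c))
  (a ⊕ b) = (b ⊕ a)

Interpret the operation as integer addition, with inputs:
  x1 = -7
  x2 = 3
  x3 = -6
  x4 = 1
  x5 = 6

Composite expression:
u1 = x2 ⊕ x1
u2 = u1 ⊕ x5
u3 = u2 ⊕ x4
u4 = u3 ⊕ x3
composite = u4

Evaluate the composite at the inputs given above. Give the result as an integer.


-3

(x2 ⊕ x1) = -4
((x2 ⊕ x1) ⊕ x5) = 2
(((x2 ⊕ x1) ⊕ x5) ⊕ x4) = 3
((((x2 ⊕ x1) ⊕ x5) ⊕ x4) ⊕ x3) = -3


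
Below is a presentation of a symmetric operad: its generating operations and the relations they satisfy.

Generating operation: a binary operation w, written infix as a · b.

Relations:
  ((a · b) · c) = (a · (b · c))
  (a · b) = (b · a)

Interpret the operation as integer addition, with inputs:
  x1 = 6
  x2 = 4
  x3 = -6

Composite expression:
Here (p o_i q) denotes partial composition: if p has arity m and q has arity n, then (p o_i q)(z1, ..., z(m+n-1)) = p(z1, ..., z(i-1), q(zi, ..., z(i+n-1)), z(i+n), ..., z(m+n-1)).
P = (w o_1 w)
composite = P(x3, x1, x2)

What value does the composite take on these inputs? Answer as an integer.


(x3 · x1) = 0
((x3 · x1) · x2) = 4

4


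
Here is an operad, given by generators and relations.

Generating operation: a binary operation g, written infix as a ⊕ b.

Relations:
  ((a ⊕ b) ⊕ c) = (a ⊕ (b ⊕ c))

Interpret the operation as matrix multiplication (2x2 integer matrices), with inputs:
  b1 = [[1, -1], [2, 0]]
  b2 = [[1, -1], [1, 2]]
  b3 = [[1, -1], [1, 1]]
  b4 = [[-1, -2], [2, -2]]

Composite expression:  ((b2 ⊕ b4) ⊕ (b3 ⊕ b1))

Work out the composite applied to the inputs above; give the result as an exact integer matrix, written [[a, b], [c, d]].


[[3, 3], [-21, 3]]

(b2 ⊕ b4) = [[-3, 0], [3, -6]]
(b3 ⊕ b1) = [[-1, -1], [3, -1]]
((b2 ⊕ b4) ⊕ (b3 ⊕ b1)) = [[3, 3], [-21, 3]]


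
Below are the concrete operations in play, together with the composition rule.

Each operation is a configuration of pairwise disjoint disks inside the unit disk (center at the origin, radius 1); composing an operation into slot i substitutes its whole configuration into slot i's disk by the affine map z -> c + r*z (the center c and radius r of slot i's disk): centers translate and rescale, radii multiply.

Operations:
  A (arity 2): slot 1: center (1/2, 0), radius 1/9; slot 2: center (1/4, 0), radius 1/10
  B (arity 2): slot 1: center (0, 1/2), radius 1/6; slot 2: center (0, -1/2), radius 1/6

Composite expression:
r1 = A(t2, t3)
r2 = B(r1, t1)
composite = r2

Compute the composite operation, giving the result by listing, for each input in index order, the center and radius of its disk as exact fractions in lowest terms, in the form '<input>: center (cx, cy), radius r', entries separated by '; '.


Each t-disk chains the slot maps above it in B; radii multiply.
t2: after 2 affine steps, its disk has center (1/12, 1/2), radius 1/54
t3: after 2 affine steps, its disk has center (1/24, 1/2), radius 1/60
t1: after 1 affine step, its disk has center (0, -1/2), radius 1/6

t1: center (0, -1/2), radius 1/6; t2: center (1/12, 1/2), radius 1/54; t3: center (1/24, 1/2), radius 1/60


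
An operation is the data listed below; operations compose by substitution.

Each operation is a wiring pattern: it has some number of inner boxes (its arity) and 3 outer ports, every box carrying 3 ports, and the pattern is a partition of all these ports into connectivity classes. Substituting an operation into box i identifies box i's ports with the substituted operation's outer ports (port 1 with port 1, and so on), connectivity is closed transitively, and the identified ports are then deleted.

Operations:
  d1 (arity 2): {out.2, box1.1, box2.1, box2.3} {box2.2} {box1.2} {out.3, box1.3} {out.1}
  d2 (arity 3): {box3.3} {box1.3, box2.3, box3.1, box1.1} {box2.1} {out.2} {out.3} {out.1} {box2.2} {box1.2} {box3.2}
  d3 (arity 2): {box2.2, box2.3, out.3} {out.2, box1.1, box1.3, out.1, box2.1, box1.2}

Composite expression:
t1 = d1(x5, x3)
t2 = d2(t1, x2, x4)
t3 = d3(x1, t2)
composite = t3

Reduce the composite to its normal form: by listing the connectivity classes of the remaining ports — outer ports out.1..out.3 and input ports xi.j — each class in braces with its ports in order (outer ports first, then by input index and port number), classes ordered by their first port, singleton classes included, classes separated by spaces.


After gluing at d3, chains via deleted ports link the x-ports.
stage d1: inputs (x5, x3), connectivity {out.1} {out.2, x3.1, x3.3, x5.1} {out.3, x5.3} {x3.2} {x5.2}, out.j its boundary
stage d2: inputs (x5, x3, x2, x4), connectivity {out.1} {out.2} {out.3} {x2.1} {x2.2} {x2.3, x4.1, x5.3} {x3.1, x3.3, x5.1} {x3.2} {x4.2} {x4.3} {x5.2}, out.j its boundary
stage d3: inputs (x1, x5, x3, x2, x4), connectivity {out.1, out.2, x1.1, x1.2, x1.3} {out.3} {x2.1} {x2.2} {x2.3, x4.1, x5.3} {x3.1, x3.3, x5.1} {x3.2} {x4.2} {x4.3} {x5.2}, out.j its boundary

{out.1, out.2, x1.1, x1.2, x1.3} {out.3} {x2.1} {x2.2} {x2.3, x4.1, x5.3} {x3.1, x3.3, x5.1} {x3.2} {x4.2} {x4.3} {x5.2}


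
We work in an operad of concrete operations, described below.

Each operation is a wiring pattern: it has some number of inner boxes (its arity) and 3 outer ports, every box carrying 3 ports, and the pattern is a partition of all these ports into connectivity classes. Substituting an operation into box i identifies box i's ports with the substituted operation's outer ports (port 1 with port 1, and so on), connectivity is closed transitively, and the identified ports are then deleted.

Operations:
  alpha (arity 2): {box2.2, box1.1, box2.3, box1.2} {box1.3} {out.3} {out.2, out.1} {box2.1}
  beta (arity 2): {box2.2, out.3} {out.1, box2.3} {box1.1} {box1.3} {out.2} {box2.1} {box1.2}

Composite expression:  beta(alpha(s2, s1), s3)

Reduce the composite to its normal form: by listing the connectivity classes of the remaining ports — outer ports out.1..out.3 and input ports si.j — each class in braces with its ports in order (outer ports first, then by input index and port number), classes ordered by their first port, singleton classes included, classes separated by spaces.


{out.1, s3.3} {out.2} {out.3, s3.2} {s1.1} {s1.2, s1.3, s2.1, s2.2} {s2.3} {s3.1}

Two ports join when wires chain via beta-identified ports.
through alpha, on inputs (s2, s1): {out.1, out.2} {out.3} {s1.1} {s1.2, s1.3, s2.1, s2.2} {s2.3} (out.j = stage outer ports)
through beta, on inputs (s2, s1, s3): {out.1, s3.3} {out.2} {out.3, s3.2} {s1.1} {s1.2, s1.3, s2.1, s2.2} {s2.3} {s3.1} (out.j = stage outer ports)


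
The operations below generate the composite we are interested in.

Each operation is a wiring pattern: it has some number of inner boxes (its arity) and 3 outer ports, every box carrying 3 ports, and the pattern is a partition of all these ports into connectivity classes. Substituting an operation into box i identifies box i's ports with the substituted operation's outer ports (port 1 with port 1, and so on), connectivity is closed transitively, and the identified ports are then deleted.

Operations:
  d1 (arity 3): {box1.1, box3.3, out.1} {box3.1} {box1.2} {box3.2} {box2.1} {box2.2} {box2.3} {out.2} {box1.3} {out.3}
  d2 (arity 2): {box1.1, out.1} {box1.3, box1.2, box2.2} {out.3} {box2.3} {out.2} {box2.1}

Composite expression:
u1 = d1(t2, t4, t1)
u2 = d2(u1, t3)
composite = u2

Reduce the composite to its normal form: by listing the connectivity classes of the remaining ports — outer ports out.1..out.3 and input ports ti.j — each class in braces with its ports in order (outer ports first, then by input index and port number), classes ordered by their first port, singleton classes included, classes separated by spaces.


Connectivity passes through glued d2-boundaries; trace each wire chain.
d1 over (t2, t4, t1) gives {out.1, t1.3, t2.1} {out.2} {out.3} {t1.1} {t1.2} {t2.2} {t2.3} {t4.1} {t4.2} {t4.3}, out.j being that stage's outer ports
d2 over (t2, t4, t1, t3) gives {out.1, t1.3, t2.1} {out.2} {out.3} {t1.1} {t1.2} {t2.2} {t2.3} {t3.1} {t3.2} {t3.3} {t4.1} {t4.2} {t4.3}, out.j being that stage's outer ports

{out.1, t1.3, t2.1} {out.2} {out.3} {t1.1} {t1.2} {t2.2} {t2.3} {t3.1} {t3.2} {t3.3} {t4.1} {t4.2} {t4.3}


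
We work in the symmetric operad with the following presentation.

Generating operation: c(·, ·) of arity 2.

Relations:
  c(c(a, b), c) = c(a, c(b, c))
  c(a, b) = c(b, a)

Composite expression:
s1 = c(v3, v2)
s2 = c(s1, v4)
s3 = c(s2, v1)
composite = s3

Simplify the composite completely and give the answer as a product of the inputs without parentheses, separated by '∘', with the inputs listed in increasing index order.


v1 ∘ v2 ∘ v3 ∘ v4

Shape and order are irrelevant to c; the v-input set decides.
c(v3, v2) spells out as v3 ∘ v2
c(c(v3, v2), v4) spells out as v3 ∘ v2 ∘ v4
c(c(c(v3, v2), v4), v1) spells out as v3 ∘ v2 ∘ v4 ∘ v1
reordering the factors by index: v1 ∘ v2 ∘ v3 ∘ v4


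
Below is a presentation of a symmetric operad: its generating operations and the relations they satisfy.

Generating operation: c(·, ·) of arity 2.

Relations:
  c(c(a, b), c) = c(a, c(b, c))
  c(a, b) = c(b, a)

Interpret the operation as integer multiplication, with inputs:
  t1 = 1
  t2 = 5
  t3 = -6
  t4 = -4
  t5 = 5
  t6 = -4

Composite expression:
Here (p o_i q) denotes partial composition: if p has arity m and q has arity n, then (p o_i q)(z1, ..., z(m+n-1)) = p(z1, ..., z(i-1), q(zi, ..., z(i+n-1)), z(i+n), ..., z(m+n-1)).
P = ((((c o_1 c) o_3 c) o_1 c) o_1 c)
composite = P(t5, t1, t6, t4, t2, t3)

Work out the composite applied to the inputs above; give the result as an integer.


c(t5, t1) = 5
c(c(t5, t1), t6) = -20
c(c(c(t5, t1), t6), t4) = 80
c(t2, t3) = -30
c(c(c(c(t5, t1), t6), t4), c(t2, t3)) = -2400

-2400


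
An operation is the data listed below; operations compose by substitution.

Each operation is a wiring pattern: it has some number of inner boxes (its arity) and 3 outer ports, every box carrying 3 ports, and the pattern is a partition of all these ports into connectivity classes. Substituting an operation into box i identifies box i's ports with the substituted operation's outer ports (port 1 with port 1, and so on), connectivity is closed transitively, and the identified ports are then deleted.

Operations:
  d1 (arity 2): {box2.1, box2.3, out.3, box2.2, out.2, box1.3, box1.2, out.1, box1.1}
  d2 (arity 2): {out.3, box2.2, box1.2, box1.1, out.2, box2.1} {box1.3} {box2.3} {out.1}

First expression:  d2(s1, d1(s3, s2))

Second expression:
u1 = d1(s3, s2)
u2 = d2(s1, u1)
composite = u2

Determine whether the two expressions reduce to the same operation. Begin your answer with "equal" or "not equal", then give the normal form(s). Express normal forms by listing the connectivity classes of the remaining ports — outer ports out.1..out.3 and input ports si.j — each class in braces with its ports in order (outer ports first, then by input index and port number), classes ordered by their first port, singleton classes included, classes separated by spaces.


equal; both compose to {out.1} {out.2, out.3, s1.1, s1.2, s2.1, s2.2, s2.3, s3.1, s3.2, s3.3} {s1.3}

Normal form of the first expression: {out.1} {out.2, out.3, s1.1, s1.2, s2.1, s2.2, s2.3, s3.1, s3.2, s3.3} {s1.3}
Normal form of the second expression: {out.1} {out.2, out.3, s1.1, s1.2, s2.1, s2.2, s2.3, s3.1, s3.2, s3.3} {s1.3}
Identical normal forms: equal.


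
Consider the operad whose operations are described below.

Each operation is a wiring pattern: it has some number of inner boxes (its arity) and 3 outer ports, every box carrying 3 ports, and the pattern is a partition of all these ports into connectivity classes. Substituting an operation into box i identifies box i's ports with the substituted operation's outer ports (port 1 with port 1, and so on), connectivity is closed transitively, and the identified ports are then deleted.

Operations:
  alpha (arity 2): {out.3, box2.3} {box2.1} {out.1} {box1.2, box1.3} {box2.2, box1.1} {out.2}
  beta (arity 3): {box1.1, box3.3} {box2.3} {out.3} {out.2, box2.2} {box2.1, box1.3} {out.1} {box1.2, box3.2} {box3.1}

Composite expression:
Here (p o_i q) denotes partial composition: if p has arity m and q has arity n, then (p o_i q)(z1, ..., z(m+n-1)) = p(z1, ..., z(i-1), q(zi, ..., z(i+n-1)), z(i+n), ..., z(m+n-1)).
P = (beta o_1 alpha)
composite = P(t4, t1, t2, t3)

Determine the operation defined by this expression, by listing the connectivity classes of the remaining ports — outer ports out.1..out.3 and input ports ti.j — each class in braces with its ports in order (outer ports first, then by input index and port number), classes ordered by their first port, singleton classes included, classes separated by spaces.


{out.1} {out.2, t2.2} {out.3} {t1.1} {t1.2, t4.1} {t1.3, t2.1} {t2.3} {t3.1} {t3.2} {t3.3} {t4.2, t4.3}

After gluing at beta, chains via deleted ports link the t-ports.
stage alpha: inputs (t4, t1), connectivity {out.1} {out.2} {out.3, t1.3} {t1.1} {t1.2, t4.1} {t4.2, t4.3}, out.j its boundary
stage beta: inputs (t4, t1, t2, t3), connectivity {out.1} {out.2, t2.2} {out.3} {t1.1} {t1.2, t4.1} {t1.3, t2.1} {t2.3} {t3.1} {t3.2} {t3.3} {t4.2, t4.3}, out.j its boundary


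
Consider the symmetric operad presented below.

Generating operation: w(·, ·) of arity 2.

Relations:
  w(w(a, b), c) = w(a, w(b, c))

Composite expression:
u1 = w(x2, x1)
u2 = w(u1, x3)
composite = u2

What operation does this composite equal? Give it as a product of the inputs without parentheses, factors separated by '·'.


Associativity of w dissolves the nesting; only the x-input order survives.
w(x2, x1) reduces to x2 · x1
w(w(x2, x1), x3) reduces to x2 · x1 · x3

x2 · x1 · x3


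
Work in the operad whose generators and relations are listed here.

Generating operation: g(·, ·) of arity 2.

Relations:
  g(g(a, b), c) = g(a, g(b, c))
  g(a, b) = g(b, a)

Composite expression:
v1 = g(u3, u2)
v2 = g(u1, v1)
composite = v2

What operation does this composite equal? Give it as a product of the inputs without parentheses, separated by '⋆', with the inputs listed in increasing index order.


u1 ⋆ u2 ⋆ u3

Any arrangement under g is one operation, so sort the u-inputs.
g(u3, u2) spells out as u3 ⋆ u2
g(u1, g(u3, u2)) spells out as u1 ⋆ u3 ⋆ u2
rearranged into index order: u1 ⋆ u2 ⋆ u3


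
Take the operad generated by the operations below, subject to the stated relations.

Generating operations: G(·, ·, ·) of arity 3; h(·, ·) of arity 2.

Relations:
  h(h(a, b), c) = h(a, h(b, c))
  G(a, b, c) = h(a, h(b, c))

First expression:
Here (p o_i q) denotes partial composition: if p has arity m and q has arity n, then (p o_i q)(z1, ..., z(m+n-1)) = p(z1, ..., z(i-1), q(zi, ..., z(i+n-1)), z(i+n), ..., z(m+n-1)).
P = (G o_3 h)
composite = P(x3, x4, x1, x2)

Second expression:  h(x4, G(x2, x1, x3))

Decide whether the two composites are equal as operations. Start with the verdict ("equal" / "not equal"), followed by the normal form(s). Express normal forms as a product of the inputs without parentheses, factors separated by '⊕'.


not equal: they reduce to x3 ⊕ x4 ⊕ x1 ⊕ x2 and x4 ⊕ x2 ⊕ x1 ⊕ x3

The first expression, normalized: x3 ⊕ x4 ⊕ x1 ⊕ x2
The second expression, normalized: x4 ⊕ x2 ⊕ x1 ⊕ x3
Distinct normal forms: not equal.


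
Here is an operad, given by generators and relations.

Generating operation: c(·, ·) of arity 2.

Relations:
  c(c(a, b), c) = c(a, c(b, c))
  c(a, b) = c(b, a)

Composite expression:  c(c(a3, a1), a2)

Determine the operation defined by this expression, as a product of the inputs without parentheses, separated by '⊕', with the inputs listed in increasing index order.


Shape and order are irrelevant to c; the a-input set decides.
c(a3, a1) spells out as a3 ⊕ a1
c(c(a3, a1), a2) spells out as a3 ⊕ a1 ⊕ a2
sorting the factors by input index: a1 ⊕ a2 ⊕ a3

a1 ⊕ a2 ⊕ a3


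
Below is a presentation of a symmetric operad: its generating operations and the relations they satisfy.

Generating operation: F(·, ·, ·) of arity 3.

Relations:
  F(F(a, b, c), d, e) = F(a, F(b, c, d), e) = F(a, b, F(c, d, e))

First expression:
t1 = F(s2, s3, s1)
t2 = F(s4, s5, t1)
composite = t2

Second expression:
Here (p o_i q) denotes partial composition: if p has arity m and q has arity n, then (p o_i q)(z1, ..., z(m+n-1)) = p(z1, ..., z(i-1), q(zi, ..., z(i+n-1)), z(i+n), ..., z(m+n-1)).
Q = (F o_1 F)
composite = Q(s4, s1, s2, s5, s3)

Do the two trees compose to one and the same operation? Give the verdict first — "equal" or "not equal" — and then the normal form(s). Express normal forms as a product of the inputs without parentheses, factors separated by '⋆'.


not equal: they reduce to s4 ⋆ s5 ⋆ s2 ⋆ s3 ⋆ s1 and s4 ⋆ s1 ⋆ s2 ⋆ s5 ⋆ s3

In normal form, the first expression is s4 ⋆ s5 ⋆ s2 ⋆ s3 ⋆ s1
In normal form, the second expression is s4 ⋆ s1 ⋆ s2 ⋆ s5 ⋆ s3
The forms do not match — not equal.


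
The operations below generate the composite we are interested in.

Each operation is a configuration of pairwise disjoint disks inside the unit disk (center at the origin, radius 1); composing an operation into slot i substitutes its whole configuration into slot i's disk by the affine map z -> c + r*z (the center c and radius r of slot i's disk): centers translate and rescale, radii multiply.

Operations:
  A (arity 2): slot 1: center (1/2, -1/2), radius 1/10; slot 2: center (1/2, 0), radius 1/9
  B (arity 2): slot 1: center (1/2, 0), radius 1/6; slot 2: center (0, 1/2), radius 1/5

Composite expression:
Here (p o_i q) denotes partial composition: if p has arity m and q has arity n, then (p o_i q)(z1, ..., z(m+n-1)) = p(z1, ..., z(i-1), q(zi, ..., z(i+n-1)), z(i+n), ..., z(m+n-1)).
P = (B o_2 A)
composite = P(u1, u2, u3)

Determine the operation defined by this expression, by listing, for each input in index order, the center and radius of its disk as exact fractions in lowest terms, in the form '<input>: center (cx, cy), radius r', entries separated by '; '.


u1: center (1/2, 0), radius 1/6; u2: center (1/10, 2/5), radius 1/50; u3: center (1/10, 1/2), radius 1/45

Each u-disk chains the slot maps above it in B; radii multiply.
tracing u1 down its 1-map path: center (1/2, 0), radius 1/6
tracing u2 down its 2-map path: center (1/10, 2/5), radius 1/50
tracing u3 down its 2-map path: center (1/10, 1/2), radius 1/45


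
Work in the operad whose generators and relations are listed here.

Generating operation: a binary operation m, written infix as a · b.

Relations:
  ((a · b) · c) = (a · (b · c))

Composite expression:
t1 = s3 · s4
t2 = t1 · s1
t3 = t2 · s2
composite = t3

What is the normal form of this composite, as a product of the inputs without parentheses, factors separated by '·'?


s3 · s4 · s1 · s2

Key point: m is associative — brackets drop, the s-order remains.
(s3 · s4) flattens to s3 · s4
((s3 · s4) · s1) flattens to s3 · s4 · s1
(((s3 · s4) · s1) · s2) flattens to s3 · s4 · s1 · s2


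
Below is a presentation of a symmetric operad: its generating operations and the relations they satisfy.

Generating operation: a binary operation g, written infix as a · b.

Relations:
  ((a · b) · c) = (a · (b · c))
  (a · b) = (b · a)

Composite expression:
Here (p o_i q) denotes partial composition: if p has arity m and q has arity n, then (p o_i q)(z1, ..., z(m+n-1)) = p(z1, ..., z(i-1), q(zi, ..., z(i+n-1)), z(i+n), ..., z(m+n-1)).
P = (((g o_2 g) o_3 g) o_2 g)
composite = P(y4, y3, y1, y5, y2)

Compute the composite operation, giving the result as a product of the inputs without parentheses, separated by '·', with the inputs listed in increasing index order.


y1 · y2 · y3 · y4 · y5

Reordering under g is free, so list the y-inputs canonically.
(y3 · y1) spells out as y3 · y1
(y5 · y2) spells out as y5 · y2
((y3 · y1) · (y5 · y2)) spells out as y3 · y1 · y5 · y2
(y4 · ((y3 · y1) · (y5 · y2))) spells out as y4 · y3 · y1 · y5 · y2
commutativity sorts the factors: y1 · y2 · y3 · y4 · y5


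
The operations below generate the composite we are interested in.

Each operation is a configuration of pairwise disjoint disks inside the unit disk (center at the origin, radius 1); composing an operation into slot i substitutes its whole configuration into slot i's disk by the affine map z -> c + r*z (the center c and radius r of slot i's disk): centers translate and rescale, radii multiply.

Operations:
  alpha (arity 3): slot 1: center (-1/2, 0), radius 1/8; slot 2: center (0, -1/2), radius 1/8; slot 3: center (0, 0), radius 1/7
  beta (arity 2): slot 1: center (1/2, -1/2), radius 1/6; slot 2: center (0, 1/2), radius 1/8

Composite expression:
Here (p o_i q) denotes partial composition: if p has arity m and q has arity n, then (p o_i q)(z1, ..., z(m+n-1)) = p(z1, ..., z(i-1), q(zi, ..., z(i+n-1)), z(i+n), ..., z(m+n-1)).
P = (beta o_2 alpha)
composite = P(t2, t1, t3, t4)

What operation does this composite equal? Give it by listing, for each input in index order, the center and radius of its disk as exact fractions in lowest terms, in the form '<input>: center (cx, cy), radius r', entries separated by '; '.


t1: center (-1/16, 1/2), radius 1/64; t2: center (1/2, -1/2), radius 1/6; t3: center (0, 7/16), radius 1/64; t4: center (0, 1/2), radius 1/56

Only the slot chain above each t matters under beta; compose those maps.
tracing t2 down its 1-map path: center (1/2, -1/2), radius 1/6
tracing t1 down its 2-map path: center (-1/16, 1/2), radius 1/64
tracing t3 down its 2-map path: center (0, 7/16), radius 1/64
tracing t4 down its 2-map path: center (0, 1/2), radius 1/56


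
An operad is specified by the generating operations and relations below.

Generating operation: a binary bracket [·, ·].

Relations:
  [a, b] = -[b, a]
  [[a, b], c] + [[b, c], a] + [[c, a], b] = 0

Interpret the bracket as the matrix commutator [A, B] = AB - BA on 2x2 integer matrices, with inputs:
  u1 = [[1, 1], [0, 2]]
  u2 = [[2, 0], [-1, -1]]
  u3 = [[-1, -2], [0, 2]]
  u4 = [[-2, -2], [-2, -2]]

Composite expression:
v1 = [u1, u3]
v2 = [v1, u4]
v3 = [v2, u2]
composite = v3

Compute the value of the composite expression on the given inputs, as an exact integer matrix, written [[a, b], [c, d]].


[[0, 0], [-20, 0]]

[u1, u3] = [[0, 5], [0, 0]]
[[u1, u3], u4] = [[-10, 0], [0, 10]]
[[[u1, u3], u4], u2] = [[0, 0], [-20, 0]]


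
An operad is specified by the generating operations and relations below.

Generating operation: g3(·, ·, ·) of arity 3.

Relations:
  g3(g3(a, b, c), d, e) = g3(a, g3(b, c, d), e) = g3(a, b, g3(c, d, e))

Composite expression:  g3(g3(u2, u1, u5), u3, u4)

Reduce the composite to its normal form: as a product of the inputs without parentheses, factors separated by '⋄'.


u2 ⋄ u1 ⋄ u5 ⋄ u3 ⋄ u4

Every regrouping of g3 is equal, so read the u-inputs in written order.
g3(u2, u1, u5) flattens to u2 ⋄ u1 ⋄ u5
g3(g3(u2, u1, u5), u3, u4) flattens to u2 ⋄ u1 ⋄ u5 ⋄ u3 ⋄ u4


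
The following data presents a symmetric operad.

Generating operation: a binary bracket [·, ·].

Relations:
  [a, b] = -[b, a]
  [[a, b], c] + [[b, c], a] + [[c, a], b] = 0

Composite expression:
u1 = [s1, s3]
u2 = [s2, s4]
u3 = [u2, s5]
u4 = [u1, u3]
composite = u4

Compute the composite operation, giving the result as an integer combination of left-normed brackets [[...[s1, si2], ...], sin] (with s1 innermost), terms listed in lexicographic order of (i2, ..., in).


A multilinear Lie element is pinned by s1-initial words (s1 innermost).
Composite bracket: [[s1, s3], [[s2, s4], s5]]
Each bracket splits as ab - ba, giving 16 signed words (2^4 = 16).
Words beginning with s1 determine it all:
  s1s3s2s4s5 appears with sign +1, giving the term +[[[[s1, s3], s2], s4], s5]
  s1s3s4s2s5 appears with sign -1, giving the term -[[[[s1, s3], s4], s2], s5]
  s1s3s5s2s4 appears with sign -1, giving the term -[[[[s1, s3], s5], s2], s4]
  s1s3s5s4s2 appears with sign +1, giving the term +[[[[s1, s3], s5], s4], s2]

[[[[s1, s3], s2], s4], s5] - [[[[s1, s3], s4], s2], s5] - [[[[s1, s3], s5], s2], s4] + [[[[s1, s3], s5], s4], s2]


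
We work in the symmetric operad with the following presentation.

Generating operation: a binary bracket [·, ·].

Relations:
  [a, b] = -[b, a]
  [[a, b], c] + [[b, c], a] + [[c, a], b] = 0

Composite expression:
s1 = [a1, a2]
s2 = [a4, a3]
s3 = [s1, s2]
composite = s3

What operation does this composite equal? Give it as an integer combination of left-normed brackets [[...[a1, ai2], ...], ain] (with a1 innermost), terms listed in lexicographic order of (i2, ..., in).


-[[[a1, a2], a3], a4] + [[[a1, a2], a4], a3]

Skip Jacobi rewriting: expand, keep a1-initial words, read off terms.
Composite bracket: [[a1, a2], [a4, a3]]
Each bracket splits as ab - ba, giving 8 signed words (2^3 = 8).
Only words starting with a1 matter:
  a1a2a3a4 appears with sign -1, giving the term -[[[a1, a2], a3], a4]
  a1a2a4a3 appears with sign +1, giving the term +[[[a1, a2], a4], a3]


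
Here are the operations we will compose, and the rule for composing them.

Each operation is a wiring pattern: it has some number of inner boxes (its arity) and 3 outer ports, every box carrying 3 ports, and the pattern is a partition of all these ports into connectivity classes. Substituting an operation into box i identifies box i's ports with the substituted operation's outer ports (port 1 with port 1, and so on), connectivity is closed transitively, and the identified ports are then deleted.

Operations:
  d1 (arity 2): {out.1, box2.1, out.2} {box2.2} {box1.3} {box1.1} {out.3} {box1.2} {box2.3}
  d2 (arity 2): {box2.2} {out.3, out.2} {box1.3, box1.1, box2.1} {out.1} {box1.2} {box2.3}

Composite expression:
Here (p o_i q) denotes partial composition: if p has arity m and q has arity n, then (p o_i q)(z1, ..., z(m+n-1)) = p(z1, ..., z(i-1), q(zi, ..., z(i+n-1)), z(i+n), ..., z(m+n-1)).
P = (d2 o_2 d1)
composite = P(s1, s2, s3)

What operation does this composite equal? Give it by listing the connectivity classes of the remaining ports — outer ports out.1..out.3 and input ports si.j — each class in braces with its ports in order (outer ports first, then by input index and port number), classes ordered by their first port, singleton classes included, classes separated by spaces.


{out.1} {out.2, out.3} {s1.1, s1.3, s3.1} {s1.2} {s2.1} {s2.2} {s2.3} {s3.2} {s3.3}

Connectivity passes through glued d2-boundaries; trace each wire chain.
d1 over (s2, s3) gives {out.1, out.2, s3.1} {out.3} {s2.1} {s2.2} {s2.3} {s3.2} {s3.3}, out.j being that stage's outer ports
d2 over (s1, s2, s3) gives {out.1} {out.2, out.3} {s1.1, s1.3, s3.1} {s1.2} {s2.1} {s2.2} {s2.3} {s3.2} {s3.3}, out.j being that stage's outer ports


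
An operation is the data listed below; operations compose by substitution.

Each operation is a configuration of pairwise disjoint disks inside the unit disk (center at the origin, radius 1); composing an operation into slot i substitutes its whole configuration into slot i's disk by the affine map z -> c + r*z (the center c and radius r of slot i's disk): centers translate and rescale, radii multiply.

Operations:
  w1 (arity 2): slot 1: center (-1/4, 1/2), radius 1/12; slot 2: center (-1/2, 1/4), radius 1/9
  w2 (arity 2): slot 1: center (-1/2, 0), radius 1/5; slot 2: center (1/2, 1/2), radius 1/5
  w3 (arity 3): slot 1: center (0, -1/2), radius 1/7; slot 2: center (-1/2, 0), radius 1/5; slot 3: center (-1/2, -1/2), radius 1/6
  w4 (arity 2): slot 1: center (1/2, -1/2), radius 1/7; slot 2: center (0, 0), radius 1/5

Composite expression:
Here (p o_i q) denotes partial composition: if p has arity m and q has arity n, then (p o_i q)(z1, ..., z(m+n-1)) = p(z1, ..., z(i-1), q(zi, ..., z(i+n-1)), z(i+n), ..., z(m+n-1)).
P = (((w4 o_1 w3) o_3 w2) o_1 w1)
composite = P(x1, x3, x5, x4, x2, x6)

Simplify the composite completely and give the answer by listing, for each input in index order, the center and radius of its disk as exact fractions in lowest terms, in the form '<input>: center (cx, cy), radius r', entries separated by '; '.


Below w4, radii multiply path by path; the x-disk centers shift.
tracing x1 down its 3-map path: center (97/196, -55/98), radius 1/588
tracing x3 down its 3-map path: center (24/49, -111/196), radius 1/441
tracing x5 down its 2-map path: center (3/7, -1/2), radius 1/35
tracing x4 down its 3-map path: center (5/12, -4/7), radius 1/210
tracing x2 down its 3-map path: center (37/84, -47/84), radius 1/210
tracing x6 down its 1-map path: center (0, 0), radius 1/5

x1: center (97/196, -55/98), radius 1/588; x2: center (37/84, -47/84), radius 1/210; x3: center (24/49, -111/196), radius 1/441; x4: center (5/12, -4/7), radius 1/210; x5: center (3/7, -1/2), radius 1/35; x6: center (0, 0), radius 1/5


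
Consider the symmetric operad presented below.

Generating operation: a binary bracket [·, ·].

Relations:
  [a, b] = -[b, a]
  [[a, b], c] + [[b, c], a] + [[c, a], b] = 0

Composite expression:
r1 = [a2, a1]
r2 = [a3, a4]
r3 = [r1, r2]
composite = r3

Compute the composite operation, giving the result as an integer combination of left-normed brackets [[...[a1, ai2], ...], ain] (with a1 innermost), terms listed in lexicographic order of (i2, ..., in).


-[[[a1, a2], a3], a4] + [[[a1, a2], a4], a3]

Antisymmetry and Jacobi reduce to a1-anchored left-normed brackets.
Composite bracket: [[a2, a1], [a3, a4]]
Each bracket splits as ab - ba, giving 8 signed words (2^3 = 8).
Words beginning with a1 determine it all:
  word a1a2a3a4 has sign -1, contributing -[[[a1, a2], a3], a4]
  word a1a2a4a3 has sign +1, contributing +[[[a1, a2], a4], a3]


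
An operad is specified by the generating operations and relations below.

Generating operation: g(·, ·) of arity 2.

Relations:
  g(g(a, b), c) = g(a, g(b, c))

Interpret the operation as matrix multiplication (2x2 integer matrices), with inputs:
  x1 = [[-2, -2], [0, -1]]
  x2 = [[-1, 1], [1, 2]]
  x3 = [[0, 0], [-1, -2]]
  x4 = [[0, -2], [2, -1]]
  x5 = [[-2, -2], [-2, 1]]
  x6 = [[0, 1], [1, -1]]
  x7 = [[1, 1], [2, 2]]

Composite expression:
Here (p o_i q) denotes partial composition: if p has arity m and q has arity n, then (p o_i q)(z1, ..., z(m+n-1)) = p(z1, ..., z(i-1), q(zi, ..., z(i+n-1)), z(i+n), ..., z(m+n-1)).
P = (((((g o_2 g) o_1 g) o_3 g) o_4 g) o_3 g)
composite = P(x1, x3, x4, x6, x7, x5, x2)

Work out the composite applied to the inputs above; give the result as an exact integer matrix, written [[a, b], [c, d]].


[[72, -144], [36, -72]]

g(x1, x3) = [[2, 4], [1, 2]]
g(x4, x6) = [[-2, 2], [-1, 3]]
g(x7, x5) = [[-4, -1], [-8, -2]]
g(g(x4, x6), g(x7, x5)) = [[-8, -2], [-20, -5]]
g(g(g(x4, x6), g(x7, x5)), x2) = [[6, -12], [15, -30]]
g(g(x1, x3), g(g(g(x4, x6), g(x7, x5)), x2)) = [[72, -144], [36, -72]]


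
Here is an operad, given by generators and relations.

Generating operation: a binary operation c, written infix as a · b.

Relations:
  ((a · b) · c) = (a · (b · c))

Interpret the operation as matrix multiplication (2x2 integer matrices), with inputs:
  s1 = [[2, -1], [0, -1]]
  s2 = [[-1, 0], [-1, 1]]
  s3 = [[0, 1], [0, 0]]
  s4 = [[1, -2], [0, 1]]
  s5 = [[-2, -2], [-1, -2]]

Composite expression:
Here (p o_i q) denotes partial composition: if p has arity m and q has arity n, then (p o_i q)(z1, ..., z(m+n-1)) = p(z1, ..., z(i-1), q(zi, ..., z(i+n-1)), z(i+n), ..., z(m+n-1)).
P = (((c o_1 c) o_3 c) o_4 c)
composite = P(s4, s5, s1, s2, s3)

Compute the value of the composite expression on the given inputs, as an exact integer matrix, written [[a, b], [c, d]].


(s4 · s5) = [[0, 2], [-1, -2]]
(s2 · s3) = [[0, -1], [0, -1]]
(s1 · (s2 · s3)) = [[0, -1], [0, 1]]
((s4 · s5) · (s1 · (s2 · s3))) = [[0, 2], [0, -1]]

[[0, 2], [0, -1]]


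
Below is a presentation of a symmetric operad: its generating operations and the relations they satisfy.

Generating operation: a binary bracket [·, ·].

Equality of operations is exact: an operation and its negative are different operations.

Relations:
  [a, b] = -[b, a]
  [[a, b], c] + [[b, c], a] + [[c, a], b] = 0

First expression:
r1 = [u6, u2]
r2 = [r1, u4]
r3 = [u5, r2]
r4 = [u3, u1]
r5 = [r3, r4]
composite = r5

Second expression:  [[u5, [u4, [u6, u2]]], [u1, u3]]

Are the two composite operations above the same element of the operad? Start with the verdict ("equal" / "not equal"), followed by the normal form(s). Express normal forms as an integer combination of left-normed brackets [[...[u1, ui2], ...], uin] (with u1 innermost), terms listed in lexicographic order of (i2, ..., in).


equal; both compose to [[[[[u1, u3], u2], u6], u4], u5] - [[[[[u1, u3], u4], u2], u6], u5] + [[[[[u1, u3], u4], u6], u2], u5] - [[[[[u1, u3], u5], u2], u6], u4] + [[[[[u1, u3], u5], u4], u2], u6] - [[[[[u1, u3], u5], u4], u6], u2] + [[[[[u1, u3], u5], u6], u2], u4] - [[[[[u1, u3], u6], u2], u4], u5]

Normal form of the first expression: [[[[[u1, u3], u2], u6], u4], u5] - [[[[[u1, u3], u4], u2], u6], u5] + [[[[[u1, u3], u4], u6], u2], u5] - [[[[[u1, u3], u5], u2], u6], u4] + [[[[[u1, u3], u5], u4], u2], u6] - [[[[[u1, u3], u5], u4], u6], u2] + [[[[[u1, u3], u5], u6], u2], u4] - [[[[[u1, u3], u6], u2], u4], u5]
Normal form of the second expression: [[[[[u1, u3], u2], u6], u4], u5] - [[[[[u1, u3], u4], u2], u6], u5] + [[[[[u1, u3], u4], u6], u2], u5] - [[[[[u1, u3], u5], u2], u6], u4] + [[[[[u1, u3], u5], u4], u2], u6] - [[[[[u1, u3], u5], u4], u6], u2] + [[[[[u1, u3], u5], u6], u2], u4] - [[[[[u1, u3], u6], u2], u4], u5]
Identical normal forms: equal.


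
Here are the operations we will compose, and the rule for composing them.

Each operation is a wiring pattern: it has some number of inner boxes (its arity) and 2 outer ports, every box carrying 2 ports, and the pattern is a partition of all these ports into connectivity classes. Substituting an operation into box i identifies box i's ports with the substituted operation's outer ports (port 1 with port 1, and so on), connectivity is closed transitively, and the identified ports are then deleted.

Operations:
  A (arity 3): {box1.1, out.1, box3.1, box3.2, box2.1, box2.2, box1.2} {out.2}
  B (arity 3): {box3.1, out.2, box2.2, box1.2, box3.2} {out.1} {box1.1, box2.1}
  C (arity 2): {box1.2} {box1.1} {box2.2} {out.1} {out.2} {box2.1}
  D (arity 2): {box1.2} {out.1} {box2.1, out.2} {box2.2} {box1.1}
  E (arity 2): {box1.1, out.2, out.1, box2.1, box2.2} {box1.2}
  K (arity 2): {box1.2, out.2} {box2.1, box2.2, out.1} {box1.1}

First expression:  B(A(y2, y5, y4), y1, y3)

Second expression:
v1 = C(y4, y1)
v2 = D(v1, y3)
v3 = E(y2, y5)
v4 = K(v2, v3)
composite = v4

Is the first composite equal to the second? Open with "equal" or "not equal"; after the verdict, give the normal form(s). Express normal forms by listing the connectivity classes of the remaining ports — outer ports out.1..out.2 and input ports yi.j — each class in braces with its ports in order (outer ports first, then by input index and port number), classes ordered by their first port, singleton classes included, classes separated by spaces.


not equal; first: {out.1} {out.2, y1.2, y3.1, y3.2} {y1.1, y2.1, y2.2, y4.1, y4.2, y5.1, y5.2}; second: {out.1, y2.1, y5.1, y5.2} {out.2, y3.1} {y1.1} {y1.2} {y2.2} {y3.2} {y4.1} {y4.2}

Reducing the first expression gives {out.1} {out.2, y1.2, y3.1, y3.2} {y1.1, y2.1, y2.2, y4.1, y4.2, y5.1, y5.2}
Reducing the second expression gives {out.1, y2.1, y5.1, y5.2} {out.2, y3.1} {y1.1} {y1.2} {y2.2} {y3.2} {y4.1} {y4.2}
They disagree, so not equal.
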